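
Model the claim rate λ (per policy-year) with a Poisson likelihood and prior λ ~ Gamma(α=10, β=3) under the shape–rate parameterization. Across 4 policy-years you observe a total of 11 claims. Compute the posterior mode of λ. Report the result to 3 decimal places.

Σxᵢ = 11, n = 4.
Posterior ∝ λ^9e^(−3λ) · λ^11e^(−4λ) = λ^20e^(−7λ), i.e. Gamma(shape=21, rate=7).
The mode of a Gamma(a, b) with a ≥ 1 (shape–rate) is (a−1)/b = 20/7 ≈ 2.857.

λ̂_MAP = 2.857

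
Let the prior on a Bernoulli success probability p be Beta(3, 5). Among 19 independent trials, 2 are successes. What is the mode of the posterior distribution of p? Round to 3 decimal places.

p̂_MAP = 0.160

Prior: Beta(3, 5).
Data: 2 successes in 19 trials. The binomial likelihood contributes p^2(1−p)^17, so the posterior is Beta(3+2, 5+17) = Beta(5, 22).
For Beta(a, b) with a, b > 1 the mode is (a−1)/(a+b−2) = 4/25 ≈ 0.160.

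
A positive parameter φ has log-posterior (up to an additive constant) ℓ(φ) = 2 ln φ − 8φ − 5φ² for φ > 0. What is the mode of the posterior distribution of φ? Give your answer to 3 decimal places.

φ̂_MAP = 0.200

ℓ'(φ) = 2/φ − 8 − 10φ. Setting this to zero and multiplying by φ: 10φ² + 8φ − 2 = 0.
φ = (−8 + √(8² + 4·10·2)) / (2·10) = (−8 + √144) / 20 = (−8 + 12)/20 = 1/5.
ℓ''(φ) = −2/φ² − 10 < 0, confirming a maximum.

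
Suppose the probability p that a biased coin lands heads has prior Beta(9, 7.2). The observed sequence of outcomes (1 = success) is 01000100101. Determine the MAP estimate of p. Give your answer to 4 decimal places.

p̂_MAP = 0.4762

Prior: Beta(9, 7.2).
Data: 4 successes in 11 trials (from the sequence). The binomial likelihood contributes p^4(1−p)^7, so the posterior is Beta(9+4, 7.2+7) = Beta(13, 14.2).
For Beta(a, b) with a, b > 1 the mode is (a−1)/(a+b−2) = 12/25.2 ≈ 0.4762.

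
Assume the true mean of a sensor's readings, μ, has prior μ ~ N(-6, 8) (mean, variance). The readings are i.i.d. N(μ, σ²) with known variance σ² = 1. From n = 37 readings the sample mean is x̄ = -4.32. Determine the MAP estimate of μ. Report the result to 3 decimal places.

μ̂_MAP = -4.326

n = 37, x̄ = -4.32.
For a Normal prior and Normal likelihood with known variance, the posterior is Normal; its mode equals its mean, the precision-weighted average.
Prior precision 1/σ₀² = 1/8 = 0.125; data precision n/σ² = 37/1 = 37.
μ̂ = (0.125·(-6) + 37·(-4.32)) / (0.125 + 37) = (-160.59)/37.125 = -10706/2475 ≈ -4.326.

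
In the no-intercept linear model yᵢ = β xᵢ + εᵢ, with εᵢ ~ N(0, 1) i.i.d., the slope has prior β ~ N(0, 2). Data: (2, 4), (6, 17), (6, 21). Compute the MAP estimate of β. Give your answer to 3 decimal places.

β̂_MAP = 3.085

log p(β | y) = −Σ(yᵢ − βxᵢ)²/(2·1) − β²/(2·2) + const.
Setting the derivative to zero: Σxᵢ(yᵢ − βxᵢ)/1 − β/2 = 0, so β = Σxᵢyᵢ / (Σxᵢ² + σ²/τ²).
Σxᵢyᵢ = 2·4 + 6·17 + 6·21 = 236; Σxᵢ² = 76; σ²/τ² = 0.5.
β̂_MAP = 236 / (76 + 0.5) = 236/76.5 ≈ 3.085.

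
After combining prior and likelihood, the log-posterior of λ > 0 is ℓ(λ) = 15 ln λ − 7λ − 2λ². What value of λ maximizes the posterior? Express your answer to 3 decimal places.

ℓ'(λ) = 15/λ − 7 − 4λ. Setting this to zero and multiplying by λ: 4λ² + 7λ − 15 = 0.
λ = (−7 + √(7² + 4·4·15)) / (2·4) = (−7 + √289) / 8 = (−7 + 17)/8 = 5/4.
ℓ''(λ) = −15/λ² − 4 < 0, confirming a maximum.

λ̂_MAP = 1.250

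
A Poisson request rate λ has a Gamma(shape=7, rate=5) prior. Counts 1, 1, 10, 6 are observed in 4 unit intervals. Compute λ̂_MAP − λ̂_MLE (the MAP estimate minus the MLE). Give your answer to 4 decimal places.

MAP − MLE = -1.8333

Σxᵢ = 18. Posterior is Gamma(25, 9); MAP = (25−1)/9 = 24/9 ≈ 2.66667.
MLE = x̄ = 18/4 ≈ 4.50000.
Difference = 24/9 − 18/4 = -11/6 ≈ -1.8333.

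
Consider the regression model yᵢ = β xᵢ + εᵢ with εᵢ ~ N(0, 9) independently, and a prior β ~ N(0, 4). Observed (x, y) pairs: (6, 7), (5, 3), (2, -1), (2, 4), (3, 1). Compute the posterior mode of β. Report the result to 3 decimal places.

β̂_MAP = 0.822

log p(β | y) = −Σ(yᵢ − βxᵢ)²/(2·9) − β²/(2·4) + const.
Setting the derivative to zero: Σxᵢ(yᵢ − βxᵢ)/9 − β/4 = 0, so β = Σxᵢyᵢ / (Σxᵢ² + σ²/τ²).
Σxᵢyᵢ = 6·7 + 5·3 + 2·(-1) + 2·4 + 3·1 = 66; Σxᵢ² = 78; σ²/τ² = 2.25.
β̂_MAP = 66 / (78 + 2.25) = 66/80.25 ≈ 0.822.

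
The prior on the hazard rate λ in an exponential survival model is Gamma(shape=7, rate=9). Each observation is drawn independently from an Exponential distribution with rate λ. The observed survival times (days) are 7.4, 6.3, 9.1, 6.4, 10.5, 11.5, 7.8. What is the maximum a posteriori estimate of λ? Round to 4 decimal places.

λ̂_MAP = 0.1912

The Exponential(rate=λ) likelihood is ∝ λ^n e^(−λΣtᵢ). Here n = 7 and Σtᵢ = 7.4 + 6.3 + 9.1 + 6.4 + 10.5 + 11.5 + 7.8 = 59.
Posterior ∝ λ^6e^(−9λ) · λ^7e^(−59λ) = λ^13e^(−68λ), i.e. Gamma(14, 68).
Mode = (a−1)/b = 13/68 ≈ 0.1912.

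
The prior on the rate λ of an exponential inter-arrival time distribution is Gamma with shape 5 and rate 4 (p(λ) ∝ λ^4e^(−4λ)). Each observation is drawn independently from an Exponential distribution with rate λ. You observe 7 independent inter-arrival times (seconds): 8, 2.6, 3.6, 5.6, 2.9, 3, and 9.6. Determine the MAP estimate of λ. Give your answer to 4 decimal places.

The Exponential(rate=λ) likelihood is ∝ λ^n e^(−λΣtᵢ). Here n = 7 and Σtᵢ = 8 + 2.6 + 3.6 + 5.6 + 2.9 + 3 + 9.6 = 35.3.
Posterior ∝ λ^4e^(−4λ) · λ^7e^(−35.3λ) = λ^11e^(−39.3λ), i.e. Gamma(12, 39.3).
Mode = (a−1)/b = 11/39.3 ≈ 0.2799.

λ̂_MAP = 0.2799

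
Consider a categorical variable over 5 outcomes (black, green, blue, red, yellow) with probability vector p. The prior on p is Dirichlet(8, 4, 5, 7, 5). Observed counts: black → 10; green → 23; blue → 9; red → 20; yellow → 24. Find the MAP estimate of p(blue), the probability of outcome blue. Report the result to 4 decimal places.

MAP estimate of p(blue) = 0.1182

The posterior is Dirichlet(αᵢ + nᵢ) = Dirichlet(18, 27, 14, 27, 29).
For a Dirichlet(a₁,…,a_K) with all aᵢ > 1, the mode has j-th component (aⱼ − 1)/(Σaᵢ − K).
Here Σaᵢ = 115 and K = 5, so p(blue) = (14 − 1)/(115 − 5) = 13/110 ≈ 0.1182.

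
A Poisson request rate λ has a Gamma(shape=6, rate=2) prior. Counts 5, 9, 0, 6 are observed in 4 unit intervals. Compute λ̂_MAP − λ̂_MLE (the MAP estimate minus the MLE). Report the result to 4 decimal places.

Σxᵢ = 20. Posterior is Gamma(26, 6); MAP = (26−1)/6 = 25/6 ≈ 4.16667.
MLE = x̄ = 20/4 ≈ 5.00000.
Difference = 25/6 − 20/4 = -5/6 ≈ -0.8333.

MAP − MLE = -0.8333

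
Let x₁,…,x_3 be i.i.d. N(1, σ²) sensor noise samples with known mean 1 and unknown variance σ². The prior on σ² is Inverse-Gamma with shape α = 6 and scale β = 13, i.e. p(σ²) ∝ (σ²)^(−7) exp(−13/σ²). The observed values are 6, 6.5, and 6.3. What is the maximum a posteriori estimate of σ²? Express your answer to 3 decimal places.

Sum of squared deviations about the known mean: SS = (6−1)² + (6.5−1)² + (6.3−1)² = 83.34.
The Normal likelihood contributes (σ²)^(−n/2) exp(−SS/(2σ²)), so the posterior is Inverse-Gamma(α + n/2, β + SS/2) = Inverse-Gamma(7.5, 54.67).
The mode of Inverse-Gamma(a, b) is b/(a+1) = 54.67/8.5 ≈ 6.432.

σ̂²_MAP = 6.432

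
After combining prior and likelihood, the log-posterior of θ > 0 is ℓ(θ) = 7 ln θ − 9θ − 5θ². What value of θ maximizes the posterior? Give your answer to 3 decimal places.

θ̂_MAP = 0.500

ℓ'(θ) = 7/θ − 9 − 10θ. Setting this to zero and multiplying by θ: 10θ² + 9θ − 7 = 0.
θ = (−9 + √(9² + 4·10·7)) / (2·10) = (−9 + √361) / 20 = (−9 + 19)/20 = 1/2.
ℓ''(θ) = −7/θ² − 10 < 0, confirming a maximum.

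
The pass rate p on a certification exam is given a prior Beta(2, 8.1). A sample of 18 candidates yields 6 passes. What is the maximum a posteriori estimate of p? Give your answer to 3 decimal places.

p̂_MAP = 0.268

Prior: Beta(2, 8.1).
Data: 6 successes in 18 trials. The binomial likelihood contributes p^6(1−p)^12, so the posterior is Beta(2+6, 8.1+12) = Beta(8, 20.1).
For Beta(a, b) with a, b > 1 the mode is (a−1)/(a+b−2) = 7/26.1 ≈ 0.268.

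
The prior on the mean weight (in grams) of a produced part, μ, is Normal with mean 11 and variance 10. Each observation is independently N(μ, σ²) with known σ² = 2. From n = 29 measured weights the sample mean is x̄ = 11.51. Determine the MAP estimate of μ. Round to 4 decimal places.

n = 29, x̄ = 11.51.
For a Normal prior and Normal likelihood with known variance, the posterior is Normal; its mode equals its mean, the precision-weighted average.
Prior precision 1/σ₀² = 1/10 = 0.1; data precision n/σ² = 29/2 = 14.5.
μ̂ = (0.1·11 + 14.5·11.51) / (0.1 + 14.5) = 167.995/14.6 = 33599/2920 ≈ 11.5065.

μ̂_MAP = 11.5065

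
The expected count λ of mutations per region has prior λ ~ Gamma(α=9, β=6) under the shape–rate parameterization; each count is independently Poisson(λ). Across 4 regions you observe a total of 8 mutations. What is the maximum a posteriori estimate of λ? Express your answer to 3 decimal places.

λ̂_MAP = 1.600

Σxᵢ = 8, n = 4.
Posterior ∝ λ^8e^(−6λ) · λ^8e^(−4λ) = λ^16e^(−10λ), i.e. Gamma(shape=17, rate=10).
The mode of a Gamma(a, b) with a ≥ 1 (shape–rate) is (a−1)/b = 16/10 ≈ 1.600.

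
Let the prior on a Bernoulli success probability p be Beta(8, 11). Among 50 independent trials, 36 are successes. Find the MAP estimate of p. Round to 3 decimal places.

p̂_MAP = 0.642

Prior: Beta(8, 11).
Data: 36 successes in 50 trials. The binomial likelihood contributes p^36(1−p)^14, so the posterior is Beta(8+36, 11+14) = Beta(44, 25).
For Beta(a, b) with a, b > 1 the mode is (a−1)/(a+b−2) = 43/67 ≈ 0.642.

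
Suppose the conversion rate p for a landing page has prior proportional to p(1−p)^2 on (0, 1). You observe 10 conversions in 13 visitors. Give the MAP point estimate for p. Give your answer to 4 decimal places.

p̂_MAP = 0.6875

The prior density ∝ p(1−p)^2 is the kernel of Beta(2, 3).
Data: 10 successes in 13 trials. The binomial likelihood contributes p^10(1−p)^3, so the posterior is Beta(2+10, 3+3) = Beta(12, 6).
For Beta(a, b) with a, b > 1 the mode is (a−1)/(a+b−2) = 11/16 ≈ 0.6875.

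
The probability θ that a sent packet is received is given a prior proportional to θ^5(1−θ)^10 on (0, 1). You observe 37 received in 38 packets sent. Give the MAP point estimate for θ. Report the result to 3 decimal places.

θ̂_MAP = 0.792

The prior density ∝ θ^5(1−θ)^10 is the kernel of Beta(6, 11).
Data: 37 successes in 38 trials. The binomial likelihood contributes θ^37(1−θ)^1, so the posterior is Beta(6+37, 11+1) = Beta(43, 12).
For Beta(a, b) with a, b > 1 the mode is (a−1)/(a+b−2) = 42/53 ≈ 0.792.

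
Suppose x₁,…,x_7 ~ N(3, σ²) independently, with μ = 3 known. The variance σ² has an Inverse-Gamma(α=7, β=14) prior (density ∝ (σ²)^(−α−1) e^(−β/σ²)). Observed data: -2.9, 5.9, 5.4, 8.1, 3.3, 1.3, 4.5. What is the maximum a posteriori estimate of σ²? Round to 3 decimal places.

σ̂²_MAP = 4.705

Sum of squared deviations about the known mean: SS = (-2.9−3)² + (5.9−3)² + (5.4−3)² + (8.1−3)² + (3.3−3)² + (1.3−3)² + (4.5−3)² = 80.22.
The Normal likelihood contributes (σ²)^(−n/2) exp(−SS/(2σ²)), so the posterior is Inverse-Gamma(α + n/2, β + SS/2) = Inverse-Gamma(10.5, 54.11).
The mode of Inverse-Gamma(a, b) is b/(a+1) = 54.11/11.5 ≈ 4.705.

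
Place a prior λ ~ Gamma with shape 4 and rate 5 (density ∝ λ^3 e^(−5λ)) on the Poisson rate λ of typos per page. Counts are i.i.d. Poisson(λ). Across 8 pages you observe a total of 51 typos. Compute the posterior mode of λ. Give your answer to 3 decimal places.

Σxᵢ = 51, n = 8.
Posterior ∝ λ^3e^(−5λ) · λ^51e^(−8λ) = λ^54e^(−13λ), i.e. Gamma(shape=55, rate=13).
The mode of a Gamma(a, b) with a ≥ 1 (shape–rate) is (a−1)/b = 54/13 ≈ 4.154.

λ̂_MAP = 4.154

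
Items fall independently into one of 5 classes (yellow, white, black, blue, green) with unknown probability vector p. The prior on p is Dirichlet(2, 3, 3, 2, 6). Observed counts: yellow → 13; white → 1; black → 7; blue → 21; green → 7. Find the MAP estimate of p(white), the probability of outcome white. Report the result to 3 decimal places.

MAP estimate of p(white) = 0.050

The posterior is Dirichlet(αᵢ + nᵢ) = Dirichlet(15, 4, 10, 23, 13).
For a Dirichlet(a₁,…,a_K) with all aᵢ > 1, the mode has j-th component (aⱼ − 1)/(Σaᵢ − K).
Here Σaᵢ = 65 and K = 5, so p(white) = (4 − 1)/(65 − 5) = 3/60 ≈ 0.050.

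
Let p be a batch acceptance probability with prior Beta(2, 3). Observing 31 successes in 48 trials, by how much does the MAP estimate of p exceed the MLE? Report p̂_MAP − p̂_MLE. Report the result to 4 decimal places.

MAP − MLE = -0.0184

Posterior is Beta(33, 20); MAP = (33−1)/(53−2) = 32/51 ≈ 0.62745.
MLE ignores the prior: p̂_MLE = k/n = 31/48 ≈ 0.64583.
Difference = 32/51 − 31/48 = -5/272 ≈ -0.0184.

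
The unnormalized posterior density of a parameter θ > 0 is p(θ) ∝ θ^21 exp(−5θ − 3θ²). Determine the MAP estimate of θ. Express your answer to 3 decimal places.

ℓ'(θ) = 21/θ − 5 − 6θ. Setting this to zero and multiplying by θ: 6θ² + 5θ − 21 = 0.
θ = (−5 + √(5² + 4·6·21)) / (2·6) = (−5 + √529) / 12 = (−5 + 23)/12 = 3/2.
ℓ''(θ) = −21/θ² − 6 < 0, confirming a maximum.

θ̂_MAP = 1.500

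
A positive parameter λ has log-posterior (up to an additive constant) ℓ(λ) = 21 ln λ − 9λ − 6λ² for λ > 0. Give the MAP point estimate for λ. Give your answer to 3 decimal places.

ℓ'(λ) = 21/λ − 9 − 12λ. Setting this to zero and multiplying by λ: 12λ² + 9λ − 21 = 0.
λ = (−9 + √(9² + 4·12·21)) / (2·12) = (−9 + √1089) / 24 = (−9 + 33)/24 = 1.
ℓ''(λ) = −21/λ² − 12 < 0, confirming a maximum.

λ̂_MAP = 1.000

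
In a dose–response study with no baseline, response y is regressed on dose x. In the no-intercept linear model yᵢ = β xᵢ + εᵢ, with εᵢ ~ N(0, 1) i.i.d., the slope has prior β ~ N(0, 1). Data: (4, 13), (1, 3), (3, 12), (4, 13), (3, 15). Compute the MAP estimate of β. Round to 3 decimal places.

β̂_MAP = 3.615

log p(β | y) = −Σ(yᵢ − βxᵢ)²/(2·1) − β²/(2·1) + const.
Setting the derivative to zero: Σxᵢ(yᵢ − βxᵢ)/1 − β/1 = 0, so β = Σxᵢyᵢ / (Σxᵢ² + σ²/τ²).
Σxᵢyᵢ = 4·13 + 1·3 + 3·12 + 4·13 + 3·15 = 188; Σxᵢ² = 51; σ²/τ² = 1.
β̂_MAP = 188 / (51 + 1) = 188/52 ≈ 3.615.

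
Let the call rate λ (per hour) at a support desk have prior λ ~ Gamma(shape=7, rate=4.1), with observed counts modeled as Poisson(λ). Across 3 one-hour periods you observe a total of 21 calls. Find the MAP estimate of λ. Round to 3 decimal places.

Σxᵢ = 21, n = 3.
Posterior ∝ λ^6e^(−4.1λ) · λ^21e^(−3λ) = λ^27e^(−7.1λ), i.e. Gamma(shape=28, rate=7.1).
The mode of a Gamma(a, b) with a ≥ 1 (shape–rate) is (a−1)/b = 27/7.1 ≈ 3.803.

λ̂_MAP = 3.803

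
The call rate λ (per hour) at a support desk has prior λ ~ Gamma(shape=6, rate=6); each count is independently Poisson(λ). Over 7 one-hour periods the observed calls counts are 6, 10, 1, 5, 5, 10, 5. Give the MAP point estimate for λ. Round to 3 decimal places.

λ̂_MAP = 3.615

Σxᵢ = 6+10+1+5+5+10+5 = 42, with n = 7.
Posterior ∝ λ^5e^(−6λ) · λ^42e^(−7λ) = λ^47e^(−13λ), i.e. Gamma(shape=48, rate=13).
The mode of a Gamma(a, b) with a ≥ 1 (shape–rate) is (a−1)/b = 47/13 ≈ 3.615.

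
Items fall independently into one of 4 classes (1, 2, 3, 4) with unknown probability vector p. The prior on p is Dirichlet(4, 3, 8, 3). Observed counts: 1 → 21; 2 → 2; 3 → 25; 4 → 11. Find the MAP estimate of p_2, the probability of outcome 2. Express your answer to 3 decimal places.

The posterior is Dirichlet(αᵢ + nᵢ) = Dirichlet(25, 5, 33, 14).
For a Dirichlet(a₁,…,a_K) with all aᵢ > 1, the mode has j-th component (aⱼ − 1)/(Σaᵢ − K).
Here Σaᵢ = 77 and K = 4, so p_2 = (5 − 1)/(77 − 4) = 4/73 ≈ 0.055.

MAP estimate: 0.055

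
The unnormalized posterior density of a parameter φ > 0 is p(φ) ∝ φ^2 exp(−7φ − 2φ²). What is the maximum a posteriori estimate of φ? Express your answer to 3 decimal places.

φ̂_MAP = 0.250

ℓ'(φ) = 2/φ − 7 − 4φ. Setting this to zero and multiplying by φ: 4φ² + 7φ − 2 = 0.
φ = (−7 + √(7² + 4·4·2)) / (2·4) = (−7 + √81) / 8 = (−7 + 9)/8 = 1/4.
ℓ''(φ) = −2/φ² − 4 < 0, confirming a maximum.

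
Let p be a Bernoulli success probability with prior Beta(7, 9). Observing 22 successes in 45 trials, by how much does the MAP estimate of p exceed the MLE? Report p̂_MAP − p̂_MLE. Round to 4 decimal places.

Posterior is Beta(29, 32); MAP = (29−1)/(61−2) = 28/59 ≈ 0.47458.
MLE ignores the prior: p̂_MLE = k/n = 22/45 ≈ 0.48889.
Difference = 28/59 − 22/45 = -38/2655 ≈ -0.0143.

MAP − MLE = -0.0143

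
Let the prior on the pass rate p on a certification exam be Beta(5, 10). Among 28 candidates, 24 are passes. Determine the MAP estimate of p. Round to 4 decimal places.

Prior: Beta(5, 10).
Data: 24 successes in 28 trials. The binomial likelihood contributes p^24(1−p)^4, so the posterior is Beta(5+24, 10+4) = Beta(29, 14).
For Beta(a, b) with a, b > 1 the mode is (a−1)/(a+b−2) = 28/41 ≈ 0.6829.

p̂_MAP = 0.6829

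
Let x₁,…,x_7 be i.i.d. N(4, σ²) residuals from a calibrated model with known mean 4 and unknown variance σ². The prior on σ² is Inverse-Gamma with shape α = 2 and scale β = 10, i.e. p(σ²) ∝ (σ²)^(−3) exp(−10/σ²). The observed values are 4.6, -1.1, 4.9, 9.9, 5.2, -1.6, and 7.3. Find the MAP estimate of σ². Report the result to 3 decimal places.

Sum of squared deviations about the known mean: SS = (4.6−4)² + (-1.1−4)² + (4.9−4)² + (9.9−4)² + (5.2−4)² + (-1.6−4)² + (7.3−4)² = 105.68.
The Normal likelihood contributes (σ²)^(−n/2) exp(−SS/(2σ²)), so the posterior is Inverse-Gamma(α + n/2, β + SS/2) = Inverse-Gamma(5.5, 62.84).
The mode of Inverse-Gamma(a, b) is b/(a+1) = 62.84/6.5 ≈ 9.668.

σ̂²_MAP = 9.668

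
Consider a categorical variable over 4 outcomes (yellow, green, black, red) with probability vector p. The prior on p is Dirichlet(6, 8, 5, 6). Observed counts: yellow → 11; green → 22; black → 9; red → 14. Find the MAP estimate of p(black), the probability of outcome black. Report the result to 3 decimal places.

The posterior is Dirichlet(αᵢ + nᵢ) = Dirichlet(17, 30, 14, 20).
For a Dirichlet(a₁,…,a_K) with all aᵢ > 1, the mode has j-th component (aⱼ − 1)/(Σaᵢ − K).
Here Σaᵢ = 81 and K = 4, so p(black) = (14 − 1)/(81 − 4) = 13/77 ≈ 0.169.

MAP estimate of p(black) = 0.169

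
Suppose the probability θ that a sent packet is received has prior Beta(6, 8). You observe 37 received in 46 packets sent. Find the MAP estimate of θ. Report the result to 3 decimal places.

Prior: Beta(6, 8).
Data: 37 successes in 46 trials. The binomial likelihood contributes θ^37(1−θ)^9, so the posterior is Beta(6+37, 8+9) = Beta(43, 17).
For Beta(a, b) with a, b > 1 the mode is (a−1)/(a+b−2) = 42/58 ≈ 0.724.

θ̂_MAP = 0.724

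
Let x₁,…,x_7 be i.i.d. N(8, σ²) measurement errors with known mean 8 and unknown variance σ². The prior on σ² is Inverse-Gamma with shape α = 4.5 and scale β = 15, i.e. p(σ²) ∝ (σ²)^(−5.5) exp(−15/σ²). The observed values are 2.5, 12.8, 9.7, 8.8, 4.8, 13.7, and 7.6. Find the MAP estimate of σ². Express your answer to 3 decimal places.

σ̂²_MAP = 7.206

Sum of squared deviations about the known mean: SS = (2.5−8)² + (12.8−8)² + (9.7−8)² + (8.8−8)² + (4.8−8)² + (13.7−8)² + (7.6−8)² = 99.71.
The Normal likelihood contributes (σ²)^(−n/2) exp(−SS/(2σ²)), so the posterior is Inverse-Gamma(α + n/2, β + SS/2) = Inverse-Gamma(8, 64.855).
The mode of Inverse-Gamma(a, b) is b/(a+1) = 64.855/9 ≈ 7.206.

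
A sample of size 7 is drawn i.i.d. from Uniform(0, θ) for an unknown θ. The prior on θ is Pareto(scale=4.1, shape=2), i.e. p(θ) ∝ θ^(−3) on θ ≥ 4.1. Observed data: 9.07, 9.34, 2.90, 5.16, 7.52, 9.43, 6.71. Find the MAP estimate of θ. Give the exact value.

θ̂_MAP = 9.43

The Uniform(0, θ) likelihood is θ^(−n) for θ ≥ max(xᵢ), zero otherwise. Here max(xᵢ) = 9.43.
Posterior ∝ θ^(−3) · θ^(−7) = θ^(−10) on θ ≥ max(4.1, 9.43) = 9.43.
This density is strictly decreasing in θ, so the posterior mode lies at the lower boundary of the support.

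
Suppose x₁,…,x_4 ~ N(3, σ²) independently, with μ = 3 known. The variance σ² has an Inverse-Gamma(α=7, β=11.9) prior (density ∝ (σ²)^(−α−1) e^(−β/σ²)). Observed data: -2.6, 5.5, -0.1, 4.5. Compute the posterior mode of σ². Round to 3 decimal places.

σ̂²_MAP = 3.664

Sum of squared deviations about the known mean: SS = (-2.6−3)² + (5.5−3)² + (-0.1−3)² + (4.5−3)² = 49.47.
The Normal likelihood contributes (σ²)^(−n/2) exp(−SS/(2σ²)), so the posterior is Inverse-Gamma(α + n/2, β + SS/2) = Inverse-Gamma(9, 36.635).
The mode of Inverse-Gamma(a, b) is b/(a+1) = 36.635/10 ≈ 3.664.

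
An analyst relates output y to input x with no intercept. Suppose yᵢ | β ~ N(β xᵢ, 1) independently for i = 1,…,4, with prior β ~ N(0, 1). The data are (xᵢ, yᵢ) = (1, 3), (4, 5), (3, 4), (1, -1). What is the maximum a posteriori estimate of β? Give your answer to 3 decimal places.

log p(β | y) = −Σ(yᵢ − βxᵢ)²/(2·1) − β²/(2·1) + const.
Setting the derivative to zero: Σxᵢ(yᵢ − βxᵢ)/1 − β/1 = 0, so β = Σxᵢyᵢ / (Σxᵢ² + σ²/τ²).
Σxᵢyᵢ = 1·3 + 4·5 + 3·4 + 1·(-1) = 34; Σxᵢ² = 27; σ²/τ² = 1.
β̂_MAP = 34 / (27 + 1) = 34/28 ≈ 1.214.

β̂_MAP = 1.214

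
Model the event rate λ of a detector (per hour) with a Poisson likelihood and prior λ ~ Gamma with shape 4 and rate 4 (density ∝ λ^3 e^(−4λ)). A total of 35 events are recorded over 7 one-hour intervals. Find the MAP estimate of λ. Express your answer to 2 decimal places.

Σxᵢ = 35, n = 7.
Posterior ∝ λ^3e^(−4λ) · λ^35e^(−7λ) = λ^38e^(−11λ), i.e. Gamma(shape=39, rate=11).
The mode of a Gamma(a, b) with a ≥ 1 (shape–rate) is (a−1)/b = 38/11 ≈ 3.45.

λ̂_MAP = 3.45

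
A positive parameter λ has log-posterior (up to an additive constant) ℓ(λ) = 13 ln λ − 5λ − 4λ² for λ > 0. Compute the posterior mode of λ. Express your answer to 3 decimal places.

ℓ'(λ) = 13/λ − 5 − 8λ. Setting this to zero and multiplying by λ: 8λ² + 5λ − 13 = 0.
λ = (−5 + √(5² + 4·8·13)) / (2·8) = (−5 + √441) / 16 = (−5 + 21)/16 = 1.
ℓ''(λ) = −13/λ² − 8 < 0, confirming a maximum.

λ̂_MAP = 1.000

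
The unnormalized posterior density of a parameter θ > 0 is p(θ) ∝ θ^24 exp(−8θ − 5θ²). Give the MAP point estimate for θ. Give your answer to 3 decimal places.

θ̂_MAP = 1.200

ℓ'(θ) = 24/θ − 8 − 10θ. Setting this to zero and multiplying by θ: 10θ² + 8θ − 24 = 0.
θ = (−8 + √(8² + 4·10·24)) / (2·10) = (−8 + √1024) / 20 = (−8 + 32)/20 = 6/5.
ℓ''(θ) = −24/θ² − 10 < 0, confirming a maximum.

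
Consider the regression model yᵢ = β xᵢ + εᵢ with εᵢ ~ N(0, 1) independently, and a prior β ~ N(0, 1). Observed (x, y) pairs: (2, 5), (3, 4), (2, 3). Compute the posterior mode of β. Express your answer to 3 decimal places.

log p(β | y) = −Σ(yᵢ − βxᵢ)²/(2·1) − β²/(2·1) + const.
Setting the derivative to zero: Σxᵢ(yᵢ − βxᵢ)/1 − β/1 = 0, so β = Σxᵢyᵢ / (Σxᵢ² + σ²/τ²).
Σxᵢyᵢ = 2·5 + 3·4 + 2·3 = 28; Σxᵢ² = 17; σ²/τ² = 1.
β̂_MAP = 28 / (17 + 1) = 28/18 ≈ 1.556.

β̂_MAP = 1.556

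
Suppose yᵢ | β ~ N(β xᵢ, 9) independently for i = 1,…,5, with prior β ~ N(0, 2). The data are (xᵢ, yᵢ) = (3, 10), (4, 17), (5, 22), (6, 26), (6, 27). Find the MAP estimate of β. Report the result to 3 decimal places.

β̂_MAP = 4.158

log p(β | y) = −Σ(yᵢ − βxᵢ)²/(2·9) − β²/(2·2) + const.
Setting the derivative to zero: Σxᵢ(yᵢ − βxᵢ)/9 − β/2 = 0, so β = Σxᵢyᵢ / (Σxᵢ² + σ²/τ²).
Σxᵢyᵢ = 3·10 + 4·17 + 5·22 + 6·26 + 6·27 = 526; Σxᵢ² = 122; σ²/τ² = 4.5.
β̂_MAP = 526 / (122 + 4.5) = 526/126.5 ≈ 4.158.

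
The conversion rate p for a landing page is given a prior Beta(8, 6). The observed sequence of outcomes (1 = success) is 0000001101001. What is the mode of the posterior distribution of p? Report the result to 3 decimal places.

p̂_MAP = 0.440

Prior: Beta(8, 6).
Data: 4 successes in 13 trials (from the sequence). The binomial likelihood contributes p^4(1−p)^9, so the posterior is Beta(8+4, 6+9) = Beta(12, 15).
For Beta(a, b) with a, b > 1 the mode is (a−1)/(a+b−2) = 11/25 ≈ 0.440.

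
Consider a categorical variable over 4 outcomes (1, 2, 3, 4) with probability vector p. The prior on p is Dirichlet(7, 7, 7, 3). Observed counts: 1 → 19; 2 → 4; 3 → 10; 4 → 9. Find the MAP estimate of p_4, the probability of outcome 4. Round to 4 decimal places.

MAP estimate: 0.1774

The posterior is Dirichlet(αᵢ + nᵢ) = Dirichlet(26, 11, 17, 12).
For a Dirichlet(a₁,…,a_K) with all aᵢ > 1, the mode has j-th component (aⱼ − 1)/(Σaᵢ − K).
Here Σaᵢ = 66 and K = 4, so p_4 = (12 − 1)/(66 − 4) = 11/62 ≈ 0.1774.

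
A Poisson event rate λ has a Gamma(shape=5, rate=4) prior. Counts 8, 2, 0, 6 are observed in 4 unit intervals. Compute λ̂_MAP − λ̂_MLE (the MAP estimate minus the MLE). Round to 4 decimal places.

MAP − MLE = -1.5000

Σxᵢ = 16. Posterior is Gamma(21, 8); MAP = (21−1)/8 = 20/8 ≈ 2.50000.
MLE = x̄ = 16/4 ≈ 4.00000.
Difference = 20/8 − 16/4 = -3/2 ≈ -1.5000.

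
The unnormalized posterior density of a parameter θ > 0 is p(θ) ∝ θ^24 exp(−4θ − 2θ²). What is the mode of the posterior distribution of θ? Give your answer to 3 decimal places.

ℓ'(θ) = 24/θ − 4 − 4θ. Setting this to zero and multiplying by θ: 4θ² + 4θ − 24 = 0.
θ = (−4 + √(4² + 4·4·24)) / (2·4) = (−4 + √400) / 8 = (−4 + 20)/8 = 2.
ℓ''(θ) = −24/θ² − 4 < 0, confirming a maximum.

θ̂_MAP = 2.000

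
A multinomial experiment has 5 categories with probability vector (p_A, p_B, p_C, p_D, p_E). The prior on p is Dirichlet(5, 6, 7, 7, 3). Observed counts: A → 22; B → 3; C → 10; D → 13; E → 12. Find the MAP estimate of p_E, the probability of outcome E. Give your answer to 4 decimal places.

The posterior is Dirichlet(αᵢ + nᵢ) = Dirichlet(27, 9, 17, 20, 15).
For a Dirichlet(a₁,…,a_K) with all aᵢ > 1, the mode has j-th component (aⱼ − 1)/(Σaᵢ − K).
Here Σaᵢ = 88 and K = 5, so p_E = (15 − 1)/(88 − 5) = 14/83 ≈ 0.1687.

MAP estimate of p_E = 0.1687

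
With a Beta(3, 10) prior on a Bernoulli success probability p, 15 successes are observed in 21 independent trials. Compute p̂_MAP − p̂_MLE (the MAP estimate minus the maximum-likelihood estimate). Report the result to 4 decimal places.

Posterior is Beta(18, 16); MAP = (18−1)/(34−2) = 17/32 ≈ 0.53125.
MLE ignores the prior: p̂_MLE = k/n = 15/21 ≈ 0.71429.
Difference = 17/32 − 15/21 = -41/224 ≈ -0.1830.

MAP − MLE = -0.1830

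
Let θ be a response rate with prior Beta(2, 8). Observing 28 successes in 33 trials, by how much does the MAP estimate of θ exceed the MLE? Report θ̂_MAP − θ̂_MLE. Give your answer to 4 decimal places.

MAP − MLE = -0.1412

Posterior is Beta(30, 13); MAP = (30−1)/(43−2) = 29/41 ≈ 0.70732.
MLE ignores the prior: θ̂_MLE = k/n = 28/33 ≈ 0.84848.
Difference = 29/41 − 28/33 = -191/1353 ≈ -0.1412.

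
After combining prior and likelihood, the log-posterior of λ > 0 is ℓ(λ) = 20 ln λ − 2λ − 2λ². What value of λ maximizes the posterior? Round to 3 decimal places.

λ̂_MAP = 2.000

ℓ'(λ) = 20/λ − 2 − 4λ. Setting this to zero and multiplying by λ: 4λ² + 2λ − 20 = 0.
λ = (−2 + √(2² + 4·4·20)) / (2·4) = (−2 + √324) / 8 = (−2 + 18)/8 = 2.
ℓ''(λ) = −20/λ² − 4 < 0, confirming a maximum.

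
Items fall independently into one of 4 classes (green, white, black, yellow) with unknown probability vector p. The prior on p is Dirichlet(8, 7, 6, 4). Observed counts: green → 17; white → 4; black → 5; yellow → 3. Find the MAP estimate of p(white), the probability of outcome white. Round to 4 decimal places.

The posterior is Dirichlet(αᵢ + nᵢ) = Dirichlet(25, 11, 11, 7).
For a Dirichlet(a₁,…,a_K) with all aᵢ > 1, the mode has j-th component (aⱼ − 1)/(Σaᵢ − K).
Here Σaᵢ = 54 and K = 4, so p(white) = (11 − 1)/(54 − 4) = 10/50 ≈ 0.2000.

MAP estimate of p(white) = 0.2000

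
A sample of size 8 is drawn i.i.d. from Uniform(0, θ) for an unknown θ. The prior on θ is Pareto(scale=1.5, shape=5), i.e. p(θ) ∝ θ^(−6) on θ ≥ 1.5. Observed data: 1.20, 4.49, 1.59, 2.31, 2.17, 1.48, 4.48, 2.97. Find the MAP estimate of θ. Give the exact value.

The Uniform(0, θ) likelihood is θ^(−n) for θ ≥ max(xᵢ), zero otherwise. Here max(xᵢ) = 4.49.
Posterior ∝ θ^(−6) · θ^(−8) = θ^(−14) on θ ≥ max(1.5, 4.49) = 4.49.
This density is strictly decreasing in θ, so the posterior mode lies at the lower boundary of the support.

θ̂_MAP = 4.49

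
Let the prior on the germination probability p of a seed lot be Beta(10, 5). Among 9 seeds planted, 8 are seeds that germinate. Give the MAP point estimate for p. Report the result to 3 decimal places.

Prior: Beta(10, 5).
Data: 8 successes in 9 trials. The binomial likelihood contributes p^8(1−p)^1, so the posterior is Beta(10+8, 5+1) = Beta(18, 6).
For Beta(a, b) with a, b > 1 the mode is (a−1)/(a+b−2) = 17/22 ≈ 0.773.

p̂_MAP = 0.773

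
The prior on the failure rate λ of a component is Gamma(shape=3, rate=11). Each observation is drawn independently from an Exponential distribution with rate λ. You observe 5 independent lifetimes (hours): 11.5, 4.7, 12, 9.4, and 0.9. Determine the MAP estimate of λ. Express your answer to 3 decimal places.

The Exponential(rate=λ) likelihood is ∝ λ^n e^(−λΣtᵢ). Here n = 5 and Σtᵢ = 11.5 + 4.7 + 12 + 9.4 + 0.9 = 38.5.
Posterior ∝ λ^2e^(−11λ) · λ^5e^(−38.5λ) = λ^7e^(−49.5λ), i.e. Gamma(8, 49.5).
Mode = (a−1)/b = 7/49.5 ≈ 0.141.

λ̂_MAP = 0.141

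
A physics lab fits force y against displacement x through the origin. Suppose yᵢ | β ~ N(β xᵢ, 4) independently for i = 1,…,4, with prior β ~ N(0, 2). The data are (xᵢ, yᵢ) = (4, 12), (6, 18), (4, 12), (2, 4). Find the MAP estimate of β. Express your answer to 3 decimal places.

β̂_MAP = 2.865

log p(β | y) = −Σ(yᵢ − βxᵢ)²/(2·4) − β²/(2·2) + const.
Setting the derivative to zero: Σxᵢ(yᵢ − βxᵢ)/4 − β/2 = 0, so β = Σxᵢyᵢ / (Σxᵢ² + σ²/τ²).
Σxᵢyᵢ = 4·12 + 6·18 + 4·12 + 2·4 = 212; Σxᵢ² = 72; σ²/τ² = 2.
β̂_MAP = 212 / (72 + 2) = 212/74 ≈ 2.865.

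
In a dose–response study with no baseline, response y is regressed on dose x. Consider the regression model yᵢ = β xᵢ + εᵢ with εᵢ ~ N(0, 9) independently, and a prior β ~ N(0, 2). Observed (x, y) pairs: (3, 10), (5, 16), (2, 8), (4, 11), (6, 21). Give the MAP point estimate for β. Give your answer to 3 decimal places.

β̂_MAP = 3.132

log p(β | y) = −Σ(yᵢ − βxᵢ)²/(2·9) − β²/(2·2) + const.
Setting the derivative to zero: Σxᵢ(yᵢ − βxᵢ)/9 − β/2 = 0, so β = Σxᵢyᵢ / (Σxᵢ² + σ²/τ²).
Σxᵢyᵢ = 3·10 + 5·16 + 2·8 + 4·11 + 6·21 = 296; Σxᵢ² = 90; σ²/τ² = 4.5.
β̂_MAP = 296 / (90 + 4.5) = 296/94.5 ≈ 3.132.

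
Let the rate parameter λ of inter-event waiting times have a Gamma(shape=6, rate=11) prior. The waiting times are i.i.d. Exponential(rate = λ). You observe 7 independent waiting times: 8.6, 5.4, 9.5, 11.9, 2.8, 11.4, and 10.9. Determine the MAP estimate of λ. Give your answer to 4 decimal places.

λ̂_MAP = 0.1678

The Exponential(rate=λ) likelihood is ∝ λ^n e^(−λΣtᵢ). Here n = 7 and Σtᵢ = 8.6 + 5.4 + 9.5 + 11.9 + 2.8 + 11.4 + 10.9 = 60.5.
Posterior ∝ λ^5e^(−11λ) · λ^7e^(−60.5λ) = λ^12e^(−71.5λ), i.e. Gamma(13, 71.5).
Mode = (a−1)/b = 12/71.5 ≈ 0.1678.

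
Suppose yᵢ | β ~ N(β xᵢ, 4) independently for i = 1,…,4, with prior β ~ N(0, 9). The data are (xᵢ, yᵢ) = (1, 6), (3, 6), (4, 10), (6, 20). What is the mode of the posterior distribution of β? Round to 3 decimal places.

β̂_MAP = 2.947

log p(β | y) = −Σ(yᵢ − βxᵢ)²/(2·4) − β²/(2·9) + const.
Setting the derivative to zero: Σxᵢ(yᵢ − βxᵢ)/4 − β/9 = 0, so β = Σxᵢyᵢ / (Σxᵢ² + σ²/τ²).
Σxᵢyᵢ = 1·6 + 3·6 + 4·10 + 6·20 = 184; Σxᵢ² = 62; σ²/τ² = 4/9.
β̂_MAP = 184 / (62 + 4/9) = 184/(562/9) = 828/281 ≈ 2.947.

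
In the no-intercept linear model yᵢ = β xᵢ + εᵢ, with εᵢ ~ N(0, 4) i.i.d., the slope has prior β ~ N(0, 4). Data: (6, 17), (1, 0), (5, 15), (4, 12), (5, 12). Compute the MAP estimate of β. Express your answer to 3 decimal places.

β̂_MAP = 2.740

log p(β | y) = −Σ(yᵢ − βxᵢ)²/(2·4) − β²/(2·4) + const.
Setting the derivative to zero: Σxᵢ(yᵢ − βxᵢ)/4 − β/4 = 0, so β = Σxᵢyᵢ / (Σxᵢ² + σ²/τ²).
Σxᵢyᵢ = 6·17 + 1·0 + 5·15 + 4·12 + 5·12 = 285; Σxᵢ² = 103; σ²/τ² = 1.
β̂_MAP = 285 / (103 + 1) = 285/104 ≈ 2.740.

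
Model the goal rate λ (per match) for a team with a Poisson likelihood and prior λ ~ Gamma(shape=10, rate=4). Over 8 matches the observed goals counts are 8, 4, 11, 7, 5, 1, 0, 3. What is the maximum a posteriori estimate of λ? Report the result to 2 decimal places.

Σxᵢ = 8+4+11+7+5+1+0+3 = 39, with n = 8.
Posterior ∝ λ^9e^(−4λ) · λ^39e^(−8λ) = λ^48e^(−12λ), i.e. Gamma(shape=49, rate=12).
The mode of a Gamma(a, b) with a ≥ 1 (shape–rate) is (a−1)/b = 48/12 ≈ 4.00.

λ̂_MAP = 4.00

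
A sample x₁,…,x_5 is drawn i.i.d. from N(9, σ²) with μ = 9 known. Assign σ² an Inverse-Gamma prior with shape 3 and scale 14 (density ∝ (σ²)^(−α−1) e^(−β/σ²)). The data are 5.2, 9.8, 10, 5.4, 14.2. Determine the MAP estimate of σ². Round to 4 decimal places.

σ̂²_MAP = 6.4677

Sum of squared deviations about the known mean: SS = (5.2−9)² + (9.8−9)² + (10−9)² + (5.4−9)² + (14.2−9)² = 56.08.
The Normal likelihood contributes (σ²)^(−n/2) exp(−SS/(2σ²)), so the posterior is Inverse-Gamma(α + n/2, β + SS/2) = Inverse-Gamma(5.5, 42.04).
The mode of Inverse-Gamma(a, b) is b/(a+1) = 42.04/6.5 ≈ 6.4677.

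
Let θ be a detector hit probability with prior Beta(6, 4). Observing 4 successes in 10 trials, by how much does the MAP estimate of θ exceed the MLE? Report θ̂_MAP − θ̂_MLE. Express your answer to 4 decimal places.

Posterior is Beta(10, 10); MAP = (10−1)/(20−2) = 9/18 ≈ 0.50000.
MLE ignores the prior: θ̂_MLE = k/n = 4/10 ≈ 0.40000.
Difference = 9/18 − 4/10 = 1/10 ≈ 0.1000.

MAP − MLE = 0.1000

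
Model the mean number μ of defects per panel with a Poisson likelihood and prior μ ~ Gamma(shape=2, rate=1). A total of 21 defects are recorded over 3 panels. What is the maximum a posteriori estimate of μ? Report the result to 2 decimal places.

Σxᵢ = 21, n = 3.
Posterior ∝ μe^(−1μ) · μ^21e^(−3μ) = μ^22e^(−4μ), i.e. Gamma(shape=23, rate=4).
The mode of a Gamma(a, b) with a ≥ 1 (shape–rate) is (a−1)/b = 22/4 ≈ 5.50.

μ̂_MAP = 5.50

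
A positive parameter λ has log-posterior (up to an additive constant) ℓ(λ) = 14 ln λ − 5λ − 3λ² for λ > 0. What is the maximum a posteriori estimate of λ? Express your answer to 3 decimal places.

ℓ'(λ) = 14/λ − 5 − 6λ. Setting this to zero and multiplying by λ: 6λ² + 5λ − 14 = 0.
λ = (−5 + √(5² + 4·6·14)) / (2·6) = (−5 + √361) / 12 = (−5 + 19)/12 = 7/6.
ℓ''(λ) = −14/λ² − 6 < 0, confirming a maximum.

λ̂_MAP = 1.167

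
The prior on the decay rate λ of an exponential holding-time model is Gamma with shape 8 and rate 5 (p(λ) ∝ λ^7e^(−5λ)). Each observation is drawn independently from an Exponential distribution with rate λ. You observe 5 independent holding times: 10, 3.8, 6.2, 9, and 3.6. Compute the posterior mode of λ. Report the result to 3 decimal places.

λ̂_MAP = 0.319

The Exponential(rate=λ) likelihood is ∝ λ^n e^(−λΣtᵢ). Here n = 5 and Σtᵢ = 10 + 3.8 + 6.2 + 9 + 3.6 = 32.6.
Posterior ∝ λ^7e^(−5λ) · λ^5e^(−32.6λ) = λ^12e^(−37.6λ), i.e. Gamma(13, 37.6).
Mode = (a−1)/b = 12/37.6 ≈ 0.319.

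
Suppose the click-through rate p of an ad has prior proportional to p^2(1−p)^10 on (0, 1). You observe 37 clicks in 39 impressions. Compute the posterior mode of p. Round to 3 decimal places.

p̂_MAP = 0.765

The prior density ∝ p^2(1−p)^10 is the kernel of Beta(3, 11).
Data: 37 successes in 39 trials. The binomial likelihood contributes p^37(1−p)^2, so the posterior is Beta(3+37, 11+2) = Beta(40, 13).
For Beta(a, b) with a, b > 1 the mode is (a−1)/(a+b−2) = 39/51 ≈ 0.765.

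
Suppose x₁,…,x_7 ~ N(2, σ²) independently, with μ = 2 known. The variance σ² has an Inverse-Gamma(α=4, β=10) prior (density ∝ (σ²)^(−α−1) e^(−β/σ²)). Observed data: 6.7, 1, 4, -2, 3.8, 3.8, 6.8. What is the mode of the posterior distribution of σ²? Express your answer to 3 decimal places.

σ̂²_MAP = 5.448

Sum of squared deviations about the known mean: SS = (6.7−2)² + (1−2)² + (4−2)² + (-2−2)² + (3.8−2)² + (3.8−2)² + (6.8−2)² = 72.61.
The Normal likelihood contributes (σ²)^(−n/2) exp(−SS/(2σ²)), so the posterior is Inverse-Gamma(α + n/2, β + SS/2) = Inverse-Gamma(7.5, 46.305).
The mode of Inverse-Gamma(a, b) is b/(a+1) = 46.305/8.5 ≈ 5.448.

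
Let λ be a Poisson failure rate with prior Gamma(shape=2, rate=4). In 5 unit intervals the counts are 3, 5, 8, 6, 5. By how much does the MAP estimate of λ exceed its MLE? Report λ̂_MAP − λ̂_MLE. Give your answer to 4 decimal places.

Σxᵢ = 27. Posterior is Gamma(29, 9); MAP = (29−1)/9 = 28/9 ≈ 3.11111.
MLE = x̄ = 27/5 ≈ 5.40000.
Difference = 28/9 − 27/5 = -103/45 ≈ -2.2889.

MAP − MLE = -2.2889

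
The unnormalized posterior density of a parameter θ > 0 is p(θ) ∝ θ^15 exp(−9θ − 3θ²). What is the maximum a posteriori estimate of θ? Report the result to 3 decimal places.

ℓ'(θ) = 15/θ − 9 − 6θ. Setting this to zero and multiplying by θ: 6θ² + 9θ − 15 = 0.
θ = (−9 + √(9² + 4·6·15)) / (2·6) = (−9 + √441) / 12 = (−9 + 21)/12 = 1.
ℓ''(θ) = −15/θ² − 6 < 0, confirming a maximum.

θ̂_MAP = 1.000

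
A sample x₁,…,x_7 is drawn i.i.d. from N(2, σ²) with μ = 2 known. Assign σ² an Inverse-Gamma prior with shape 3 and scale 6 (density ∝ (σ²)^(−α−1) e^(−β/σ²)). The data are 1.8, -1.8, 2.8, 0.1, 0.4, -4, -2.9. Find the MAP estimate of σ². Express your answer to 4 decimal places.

Sum of squared deviations about the known mean: SS = (1.8−2)² + (-1.8−2)² + (2.8−2)² + (0.1−2)² + (0.4−2)² + (-4−2)² + (-2.9−2)² = 81.3.
The Normal likelihood contributes (σ²)^(−n/2) exp(−SS/(2σ²)), so the posterior is Inverse-Gamma(α + n/2, β + SS/2) = Inverse-Gamma(6.5, 46.65).
The mode of Inverse-Gamma(a, b) is b/(a+1) = 46.65/7.5 ≈ 6.2200.

σ̂²_MAP = 6.2200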